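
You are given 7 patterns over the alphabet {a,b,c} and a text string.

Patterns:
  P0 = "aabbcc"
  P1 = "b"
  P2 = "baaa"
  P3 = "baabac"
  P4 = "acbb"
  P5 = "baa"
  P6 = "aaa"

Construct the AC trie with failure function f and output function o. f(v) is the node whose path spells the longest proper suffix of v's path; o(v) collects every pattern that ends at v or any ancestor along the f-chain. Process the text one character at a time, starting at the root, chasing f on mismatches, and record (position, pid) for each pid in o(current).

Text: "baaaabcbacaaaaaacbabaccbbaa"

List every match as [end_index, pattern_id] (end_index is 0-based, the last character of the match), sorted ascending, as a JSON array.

Construct AC machine:
Trie (insert patterns):
  n0 'ε': a→1 b→7
  n1 'a': a→2 c→14
  n2 'aa': a→17 b→3
  n3 'aab': b→4
  n4 'aabb': c→5
  n5 'aabbc': c→6
  n6 'aabbcc': ·  [P0 ends]
  n7 'b': a→8  [P1 ends]
  n8 'ba': a→9
  n9 'baa': a→10 b→11  [P5 ends]
  n10 'baaa': ·  [P2 ends]
  n11 'baab': a→12
  n12 'baaba': c→13
  n13 'baabac': ·  [P3 ends]
  n14 'ac': b→15
  n15 'acb': b→16
  n16 'acbb': ·  [P4 ends]
  n17 'aaa': ·  [P6 ends]

Failure links (BFS by depth):
  n1('a'): parent n0 fail=0; on 'a' 0 → fail=0;  out ∅∪∅=∅
  n7('b'): parent n0 fail=0; on 'b' 0 → fail=0;  out {1}∪∅={1}
  n2('aa'): parent n1 fail=0; on 'a' 0 → fail=1;  out ∅∪∅=∅
  n8('ba'): parent n7 fail=0; on 'a' 0 → fail=1;  out ∅∪∅=∅
  n14('ac'): parent n1 fail=0; on 'c' 0 → fail=0;  out ∅∪∅=∅
  n3('aab'): parent n2 fail=1; on 'b' 1→0 → fail=7;  out ∅∪{1}={1}
  n9('baa'): parent n8 fail=1; on 'a' 1 → fail=2;  out {5}∪∅={5}
  n15('acb'): parent n14 fail=0; on 'b' 0 → fail=7;  out ∅∪{1}={1}
  n17('aaa'): parent n2 fail=1; on 'a' 1 → fail=2;  out {6}∪∅={6}
  n4('aabb'): parent n3 fail=7; on 'b' 7→0 → fail=7;  out ∅∪{1}={1}
  n10('baaa'): parent n9 fail=2; on 'a' 2 → fail=17;  out {2}∪{6}={2,6}
  n11('baab'): parent n9 fail=2; on 'b' 2 → fail=3;  out ∅∪{1}={1}
  n16('acbb'): parent n15 fail=7; on 'b' 7→0 → fail=7;  out {4}∪{1}={1,4}
  n5('aabbc'): parent n4 fail=7; on 'c' 7→0 → fail=0;  out ∅∪∅=∅
  n12('baaba'): parent n11 fail=3; on 'a' 3→7 → fail=8;  out ∅∪∅=∅
  n6('aabbcc'): parent n5 fail=0; on 'c' 0 → fail=0;  out {0}∪∅={0}
  n13('baabac'): parent n12 fail=8; on 'c' 8→1 → fail=14;  out {3}∪∅={3}

Scan:
[0] read 'b'  n0⇒n7  ** P1@[0:0]
[1] read 'a'  n7⇒n8
[2] read 'a'  n8⇒n9  ** P5@[0:2]
[3] read 'a'  n9⇒n10  ** P2@[0:3],P6@[1:3]
[4] read 'a'  n10⇒n17 (via fail)  ** P6@[2:4]
[5] read 'b'  n17⇒n3 (via fail)  ** P1@[5:5]
[6] read 'c'  n3⇒n0 (via fail)
[7] read 'b'  n0⇒n7  ** P1@[7:7]
[8] read 'a'  n7⇒n8
[9] read 'c'  n8⇒n14 (via fail)
[10] read 'a'  n14⇒n1 (via fail)
[11] read 'a'  n1⇒n2
[12] read 'a'  n2⇒n17  ** P6@[10:12]
[13] read 'a'  n17⇒n17 (via fail)  ** P6@[11:13]
[14] read 'a'  n17⇒n17 (via fail)  ** P6@[12:14]
[15] read 'a'  n17⇒n17 (via fail)  ** P6@[13:15]
[16] read 'c'  n17⇒n14 (via fail)
[17] read 'b'  n14⇒n15  ** P1@[17:17]
[18] read 'a'  n15⇒n8 (via fail)
[19] read 'b'  n8⇒n7 (via fail)  ** P1@[19:19]
[20] read 'a'  n7⇒n8
[21] read 'c'  n8⇒n14 (via fail)
[22] read 'c'  n14⇒n0 (via fail)
[23] read 'b'  n0⇒n7  ** P1@[23:23]
[24] read 'b'  n7⇒n7 (via fail)  ** P1@[24:24]
[25] read 'a'  n7⇒n8
[26] read 'a'  n8⇒n9  ** P5@[24:26]

All matches (sorted): [[0,1],[2,5],[3,2],[3,6],[4,6],[5,1],[7,1],[12,6],[13,6],[14,6],[15,6],[17,1],[19,1],[23,1],[24,1],[26,5]]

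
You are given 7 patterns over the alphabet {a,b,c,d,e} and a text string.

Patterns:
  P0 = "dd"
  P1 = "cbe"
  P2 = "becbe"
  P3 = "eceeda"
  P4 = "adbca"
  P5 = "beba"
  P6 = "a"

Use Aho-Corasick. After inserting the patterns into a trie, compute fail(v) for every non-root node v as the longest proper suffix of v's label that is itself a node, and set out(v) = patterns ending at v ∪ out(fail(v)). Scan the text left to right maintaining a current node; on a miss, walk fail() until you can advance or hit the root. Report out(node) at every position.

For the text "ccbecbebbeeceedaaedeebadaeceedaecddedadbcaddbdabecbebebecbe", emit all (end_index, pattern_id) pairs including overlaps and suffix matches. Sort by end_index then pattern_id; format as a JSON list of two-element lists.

Construct AC machine:
Trie nodes:
  n0 'ε': a→17 b→6 c→3 d→1 e→11
  n1 'd': d→2
  n2 'dd': ·  ←P0
  n3 'c': b→4
  n4 'cb': e→5
  n5 'cbe': ·  ←P1
  n6 'b': e→7
  n7 'be': b→22 c→8
  n8 'bec': b→9
  n9 'becb': e→10
  n10 'becbe': ·  ←P2
  n11 'e': c→12
  n12 'ec': e→13
  n13 'ece': e→14
  n14 'ecee': d→15
  n15 'eceed': a→16
  n16 'eceeda': ·  ←P3
  n17 'a': d→18  ←P6
  n18 'ad': b→19
  n19 'adb': c→20
  n20 'adbc': a→21
  n21 'adbca': ·  ←P4
  n22 'beb': a→23
  n23 'beba': ·  ←P5

BFS fail/out derivation:
  fail(1) 'd': from fail(0)=0 chase 'd': 0 ⇒ 0;  out=∅∪out(0)=∅
  fail(3) 'c': from fail(0)=0 chase 'c': 0 ⇒ 0;  out=∅∪out(0)=∅
  fail(6) 'b': from fail(0)=0 chase 'b': 0 ⇒ 0;  out=∅∪out(0)=∅
  fail(11) 'e': from fail(0)=0 chase 'e': 0 ⇒ 0;  out=∅∪out(0)=∅
  fail(17) 'a': from fail(0)=0 chase 'a': 0 ⇒ 0;  out={6}∪out(0)={6}
  fail(2) 'dd': from fail(1)=0 chase 'd': 0 ⇒ 1;  out={0}∪out(1)={0}
  fail(4) 'cb': from fail(3)=0 chase 'b': 0 ⇒ 6;  out=∅∪out(6)=∅
  fail(7) 'be': from fail(6)=0 chase 'e': 0 ⇒ 11;  out=∅∪out(11)=∅
  fail(12) 'ec': from fail(11)=0 chase 'c': 0 ⇒ 3;  out=∅∪out(3)=∅
  fail(18) 'ad': from fail(17)=0 chase 'd': 0 ⇒ 1;  out=∅∪out(1)=∅
  fail(5) 'cbe': from fail(4)=6 chase 'e': 6 ⇒ 7;  out={1}∪out(7)={1}
  fail(8) 'bec': from fail(7)=11 chase 'c': 11 ⇒ 12;  out=∅∪out(12)=∅
  fail(13) 'ece': from fail(12)=3 chase 'e': 3→0 ⇒ 11;  out=∅∪out(11)=∅
  fail(19) 'adb': from fail(18)=1 chase 'b': 1→0 ⇒ 6;  out=∅∪out(6)=∅
  fail(22) 'beb': from fail(7)=11 chase 'b': 11→0 ⇒ 6;  out=∅∪out(6)=∅
  fail(9) 'becb': from fail(8)=12 chase 'b': 12→3 ⇒ 4;  out=∅∪out(4)=∅
  fail(14) 'ecee': from fail(13)=11 chase 'e': 11→0 ⇒ 11;  out=∅∪out(11)=∅
  fail(20) 'adbc': from fail(19)=6 chase 'c': 6→0 ⇒ 3;  out=∅∪out(3)=∅
  fail(23) 'beba': from fail(22)=6 chase 'a': 6→0 ⇒ 17;  out={5}∪out(17)={5,6}
  fail(10) 'becbe': from fail(9)=4 chase 'e': 4 ⇒ 5;  out={2}∪out(5)={1,2}
  fail(15) 'eceed': from fail(14)=11 chase 'd': 11→0 ⇒ 1;  out=∅∪out(1)=∅
  fail(21) 'adbca': from fail(20)=3 chase 'a': 3→0 ⇒ 17;  out={4}∪out(17)={4,6}
  fail(16) 'eceeda': from fail(15)=1 chase 'a': 1→0 ⇒ 17;  out={3}∪out(17)={3,6}

Scan:
i=0 'c': node 0→3
i=1 'c': node 3→3 ·f
i=2 'b': node 3→4
i=3 'e': node 4→5  emit P1@[1:3]
i=4 'c': node 5→8 ·f
i=5 'b': node 8→9
i=6 'e': node 9→10  emit P1@[4:6],P2@[2:6]
i=7 'b': node 10→22 ·f
i=8 'b': node 22→6 ·f
i=9 'e': node 6→7
i=10 'e': node 7→11 ·f
i=11 'c': node 11→12
i=12 'e': node 12→13
i=13 'e': node 13→14
i=14 'd': node 14→15
i=15 'a': node 15→16  emit P3@[10:15],P6@[15:15]
i=16 'a': node 16→17 ·f  emit P6@[16:16]
i=17 'e': node 17→11 ·f
i=18 'd': node 11→1 ·f
i=19 'e': node 1→11 ·f
i=20 'e': node 11→11 ·f
i=21 'b': node 11→6 ·f
i=22 'a': node 6→17 ·f  emit P6@[22:22]
i=23 'd': node 17→18
i=24 'a': node 18→17 ·f  emit P6@[24:24]
i=25 'e': node 17→11 ·f
i=26 'c': node 11→12
i=27 'e': node 12→13
i=28 'e': node 13→14
i=29 'd': node 14→15
i=30 'a': node 15→16  emit P3@[25:30],P6@[30:30]
i=31 'e': node 16→11 ·f
i=32 'c': node 11→12
i=33 'd': node 12→1 ·f
i=34 'd': node 1→2  emit P0@[33:34]
i=35 'e': node 2→11 ·f
i=36 'd': node 11→1 ·f
i=37 'a': node 1→17 ·f  emit P6@[37:37]
i=38 'd': node 17→18
i=39 'b': node 18→19
i=40 'c': node 19→20
i=41 'a': node 20→21  emit P4@[37:41],P6@[41:41]
i=42 'd': node 21→18 ·f
i=43 'd': node 18→2 ·f  emit P0@[42:43]
i=44 'b': node 2→6 ·f
i=45 'd': node 6→1 ·f
i=46 'a': node 1→17 ·f  emit P6@[46:46]
i=47 'b': node 17→6 ·f
i=48 'e': node 6→7
i=49 'c': node 7→8
i=50 'b': node 8→9
i=51 'e': node 9→10  emit P1@[49:51],P2@[47:51]
i=52 'b': node 10→22 ·f
i=53 'e': node 22→7 ·f
i=54 'b': node 7→22
i=55 'e': node 22→7 ·f
i=56 'c': node 7→8
i=57 'b': node 8→9
i=58 'e': node 9→10  emit P1@[56:58],P2@[54:58]

All matches (sorted): [[3,1],[6,1],[6,2],[15,3],[15,6],[16,6],[22,6],[24,6],[30,3],[30,6],[34,0],[37,6],[41,4],[41,6],[43,0],[46,6],[51,1],[51,2],[58,1],[58,2]]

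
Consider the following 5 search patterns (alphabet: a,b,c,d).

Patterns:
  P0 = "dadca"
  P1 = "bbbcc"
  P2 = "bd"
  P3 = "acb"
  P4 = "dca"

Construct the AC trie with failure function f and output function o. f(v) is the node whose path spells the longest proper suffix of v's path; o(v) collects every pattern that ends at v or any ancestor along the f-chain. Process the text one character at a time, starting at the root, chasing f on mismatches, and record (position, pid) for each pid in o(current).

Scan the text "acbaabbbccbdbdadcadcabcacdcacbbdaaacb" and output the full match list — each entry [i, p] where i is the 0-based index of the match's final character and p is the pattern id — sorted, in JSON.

Construct AC machine:
Trie nodes:
  n0 'ε': a→12 b→6 d→1
  n1 'd': a→2 c→15
  n2 'da': d→3
  n3 'dad': c→4
  n4 'dadc': a→5
  n5 'dadca': ·  [P0 ends]
  n6 'b': b→7 d→11
  n7 'bb': b→8
  n8 'bbb': c→9
  n9 'bbbc': c→10
  n10 'bbbcc': ·  [P1 ends]
  n11 'bd': ·  [P2 ends]
  n12 'a': c→13
  n13 'ac': b→14
  n14 'acb': ·  [P3 ends]
  n15 'dc': a→16
  n16 'dca': ·  [P4 ends]

BFS fail/out derivation:
  n1('d'): parent n0 fail=0; on 'd' 0 → fail=0;  out ∅∪∅=∅
  n6('b'): parent n0 fail=0; on 'b' 0 → fail=0;  out ∅∪∅=∅
  n12('a'): parent n0 fail=0; on 'a' 0 → fail=0;  out ∅∪∅=∅
  n2('da'): parent n1 fail=0; on 'a' 0 → fail=12;  out ∅∪∅=∅
  n7('bb'): parent n6 fail=0; on 'b' 0 → fail=6;  out ∅∪∅=∅
  n11('bd'): parent n6 fail=0; on 'd' 0 → fail=1;  out {2}∪∅={2}
  n13('ac'): parent n12 fail=0; on 'c' 0 → fail=0;  out ∅∪∅=∅
  n15('dc'): parent n1 fail=0; on 'c' 0 → fail=0;  out ∅∪∅=∅
  n3('dad'): parent n2 fail=12; on 'd' 12→0 → fail=1;  out ∅∪∅=∅
  n8('bbb'): parent n7 fail=6; on 'b' 6 → fail=7;  out ∅∪∅=∅
  n14('acb'): parent n13 fail=0; on 'b' 0 → fail=6;  out {3}∪∅={3}
  n16('dca'): parent n15 fail=0; on 'a' 0 → fail=12;  out {4}∪∅={4}
  n4('dadc'): parent n3 fail=1; on 'c' 1 → fail=15;  out ∅∪∅=∅
  n9('bbbc'): parent n8 fail=7; on 'c' 7→6→0 → fail=0;  out ∅∪∅=∅
  n5('dadca'): parent n4 fail=15; on 'a' 15 → fail=16;  out {0}∪{4}={0,4}
  n10('bbbcc'): parent n9 fail=0; on 'c' 0 → fail=0;  out {1}∪∅={1}

Run:
pos 0 'a': at 12
pos 1 'c': at 13
pos 2 'b': at 14  ** P3@[0:2]
pos 3 'a': at 12 ·f
pos 4 'a': at 12 ·f
pos 5 'b': at 6 ·f
pos 6 'b': at 7
pos 7 'b': at 8
pos 8 'c': at 9
pos 9 'c': at 10  ** P1@[5:9]
pos 10 'b': at 6 ·f
pos 11 'd': at 11  ** P2@[10:11]
pos 12 'b': at 6 ·f
pos 13 'd': at 11  ** P2@[12:13]
pos 14 'a': at 2 ·f
pos 15 'd': at 3
pos 16 'c': at 4
pos 17 'a': at 5  ** P0@[13:17],P4@[15:17]
pos 18 'd': at 1 ·f
pos 19 'c': at 15
pos 20 'a': at 16  ** P4@[18:20]
pos 21 'b': at 6 ·f
pos 22 'c': at 0 ·f
pos 23 'a': at 12
pos 24 'c': at 13
pos 25 'd': at 1 ·f
pos 26 'c': at 15
pos 27 'a': at 16  ** P4@[25:27]
pos 28 'c': at 13 ·f
pos 29 'b': at 14  ** P3@[27:29]
pos 30 'b': at 7 ·f
pos 31 'd': at 11 ·f  ** P2@[30:31]
pos 32 'a': at 2 ·f
pos 33 'a': at 12 ·f
pos 34 'a': at 12 ·f
pos 35 'c': at 13
pos 36 'b': at 14  ** P3@[34:36]

Matches: [[2,3],[9,1],[11,2],[13,2],[17,0],[17,4],[20,4],[27,4],[29,3],[31,2],[36,3]]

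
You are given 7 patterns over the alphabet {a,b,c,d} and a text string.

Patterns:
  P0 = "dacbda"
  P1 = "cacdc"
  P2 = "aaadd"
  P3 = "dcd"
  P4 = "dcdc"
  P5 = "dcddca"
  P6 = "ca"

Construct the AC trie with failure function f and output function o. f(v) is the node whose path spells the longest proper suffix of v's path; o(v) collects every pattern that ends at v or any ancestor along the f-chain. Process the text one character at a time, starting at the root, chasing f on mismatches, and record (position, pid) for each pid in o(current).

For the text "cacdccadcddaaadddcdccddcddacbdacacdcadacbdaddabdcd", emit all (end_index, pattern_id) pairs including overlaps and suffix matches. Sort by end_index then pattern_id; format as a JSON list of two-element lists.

Construct AC machine:
Trie (insert patterns):
  n0 'ε': a→12 c→7 d→1
  n1 'd': a→2 c→17
  n2 'da': c→3
  n3 'dac': b→4
  n4 'dacb': d→5
  n5 'dacbd': a→6
  n6 'dacbda': ·  ←P0
  n7 'c': a→8
  n8 'ca': c→9  ←P6
  n9 'cac': d→10
  n10 'cacd': c→11
  n11 'cacdc': ·  ←P1
  n12 'a': a→13
  n13 'aa': a→14
  n14 'aaa': d→15
  n15 'aaad': d→16
  n16 'aaadd': ·  ←P2
  n17 'dc': d→18
  n18 'dcd': c→19 d→20  ←P3
  n19 'dcdc': ·  ←P4
  n20 'dcdd': c→21
  n21 'dcddc': a→22
  n22 'dcddca': ·  ←P5

Failure links (BFS by depth):
  n1('d'): parent n0 fail=0; on 'd' 0 → fail=0;  out ∅∪∅=∅
  n7('c'): parent n0 fail=0; on 'c' 0 → fail=0;  out ∅∪∅=∅
  n12('a'): parent n0 fail=0; on 'a' 0 → fail=0;  out ∅∪∅=∅
  n2('da'): parent n1 fail=0; on 'a' 0 → fail=12;  out ∅∪∅=∅
  n8('ca'): parent n7 fail=0; on 'a' 0 → fail=12;  out {6}∪∅={6}
  n13('aa'): parent n12 fail=0; on 'a' 0 → fail=12;  out ∅∪∅=∅
  n17('dc'): parent n1 fail=0; on 'c' 0 → fail=7;  out ∅∪∅=∅
  n3('dac'): parent n2 fail=12; on 'c' 12→0 → fail=7;  out ∅∪∅=∅
  n9('cac'): parent n8 fail=12; on 'c' 12→0 → fail=7;  out ∅∪∅=∅
  n14('aaa'): parent n13 fail=12; on 'a' 12 → fail=13;  out ∅∪∅=∅
  n18('dcd'): parent n17 fail=7; on 'd' 7→0 → fail=1;  out {3}∪∅={3}
  n4('dacb'): parent n3 fail=7; on 'b' 7→0 → fail=0;  out ∅∪∅=∅
  n10('cacd'): parent n9 fail=7; on 'd' 7→0 → fail=1;  out ∅∪∅=∅
  n15('aaad'): parent n14 fail=13; on 'd' 13→12→0 → fail=1;  out ∅∪∅=∅
  n19('dcdc'): parent n18 fail=1; on 'c' 1 → fail=17;  out {4}∪∅={4}
  n20('dcdd'): parent n18 fail=1; on 'd' 1→0 → fail=1;  out ∅∪∅=∅
  n5('dacbd'): parent n4 fail=0; on 'd' 0 → fail=1;  out ∅∪∅=∅
  n11('cacdc'): parent n10 fail=1; on 'c' 1 → fail=17;  out {1}∪∅={1}
  n16('aaadd'): parent n15 fail=1; on 'd' 1→0 → fail=1;  out {2}∪∅={2}
  n21('dcddc'): parent n20 fail=1; on 'c' 1 → fail=17;  out ∅∪∅=∅
  n6('dacbda'): parent n5 fail=1; on 'a' 1 → fail=2;  out {0}∪∅={0}
  n22('dcddca'): parent n21 fail=17; on 'a' 17→7 → fail=8;  out {5}∪{6}={5,6}

Text stream:
pos 0 'c': at 7
pos 1 'a': at 8  emit P6@[0:1]
pos 2 'c': at 9
pos 3 'd': at 10
pos 4 'c': at 11  emit P1@[0:4]
pos 5 'c': at 7 (fail-walked)
pos 6 'a': at 8  emit P6@[5:6]
pos 7 'd': at 1 (fail-walked)
pos 8 'c': at 17
pos 9 'd': at 18  emit P3@[7:9]
pos 10 'd': at 20
pos 11 'a': at 2 (fail-walked)
pos 12 'a': at 13 (fail-walked)
pos 13 'a': at 14
pos 14 'd': at 15
pos 15 'd': at 16  emit P2@[11:15]
pos 16 'd': at 1 (fail-walked)
pos 17 'c': at 17
pos 18 'd': at 18  emit P3@[16:18]
pos 19 'c': at 19  emit P4@[16:19]
pos 20 'c': at 7 (fail-walked)
pos 21 'd': at 1 (fail-walked)
pos 22 'd': at 1 (fail-walked)
pos 23 'c': at 17
pos 24 'd': at 18  emit P3@[22:24]
pos 25 'd': at 20
pos 26 'a': at 2 (fail-walked)
pos 27 'c': at 3
pos 28 'b': at 4
pos 29 'd': at 5
pos 30 'a': at 6  emit P0@[25:30]
pos 31 'c': at 3 (fail-walked)
pos 32 'a': at 8 (fail-walked)  emit P6@[31:32]
pos 33 'c': at 9
pos 34 'd': at 10
pos 35 'c': at 11  emit P1@[31:35]
pos 36 'a': at 8 (fail-walked)  emit P6@[35:36]
pos 37 'd': at 1 (fail-walked)
pos 38 'a': at 2
pos 39 'c': at 3
pos 40 'b': at 4
pos 41 'd': at 5
pos 42 'a': at 6  emit P0@[37:42]
pos 43 'd': at 1 (fail-walked)
pos 44 'd': at 1 (fail-walked)
pos 45 'a': at 2
pos 46 'b': at 0 (fail-walked)
pos 47 'd': at 1
pos 48 'c': at 17
pos 49 'd': at 18  emit P3@[47:49]

All matches (sorted): [[1,6],[4,1],[6,6],[9,3],[15,2],[18,3],[19,4],[24,3],[30,0],[32,6],[35,1],[36,6],[42,0],[49,3]]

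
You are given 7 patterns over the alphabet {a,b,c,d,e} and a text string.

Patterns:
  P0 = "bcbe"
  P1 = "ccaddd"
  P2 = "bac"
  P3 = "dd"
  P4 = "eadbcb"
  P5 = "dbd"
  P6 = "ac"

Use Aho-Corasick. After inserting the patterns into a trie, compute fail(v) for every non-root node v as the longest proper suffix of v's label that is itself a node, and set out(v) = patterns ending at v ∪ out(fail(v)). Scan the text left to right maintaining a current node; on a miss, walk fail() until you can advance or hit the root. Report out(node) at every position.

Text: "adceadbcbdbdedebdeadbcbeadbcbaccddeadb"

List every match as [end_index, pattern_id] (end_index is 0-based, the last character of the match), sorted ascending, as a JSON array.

Build:
Trie (insert patterns):
  0='ε' goto a→23 b→1 c→5 d→13 e→15
  1='b' goto a→11 c→2
  2='bc' goto b→3
  3='bcb' goto e→4
  4='bcbe' goto ·  ←P0
  5='c' goto c→6
  6='cc' goto a→7
  7='cca' goto d→8
  8='ccad' goto d→9
  9='ccadd' goto d→10
  10='ccaddd' goto ·  ←P1
  11='ba' goto c→12
  12='bac' goto ·  ←P2
  13='d' goto b→21 d→14
  14='dd' goto ·  ←P3
  15='e' goto a→16
  16='ea' goto d→17
  17='ead' goto b→18
  18='eadb' goto c→19
  19='eadbc' goto b→20
  20='eadbcb' goto ·  ←P4
  21='db' goto d→22
  22='dbd' goto ·  ←P5
  23='a' goto c→24
  24='ac' goto ·  ←P6

BFS fail/out derivation:
  fail(1) 'b': from fail(0)=0 chase 'b': 0 ⇒ 0;  out=∅∪out(0)=∅
  fail(5) 'c': from fail(0)=0 chase 'c': 0 ⇒ 0;  out=∅∪out(0)=∅
  fail(13) 'd': from fail(0)=0 chase 'd': 0 ⇒ 0;  out=∅∪out(0)=∅
  fail(15) 'e': from fail(0)=0 chase 'e': 0 ⇒ 0;  out=∅∪out(0)=∅
  fail(23) 'a': from fail(0)=0 chase 'a': 0 ⇒ 0;  out=∅∪out(0)=∅
  fail(2) 'bc': from fail(1)=0 chase 'c': 0 ⇒ 5;  out=∅∪out(5)=∅
  fail(6) 'cc': from fail(5)=0 chase 'c': 0 ⇒ 5;  out=∅∪out(5)=∅
  fail(11) 'ba': from fail(1)=0 chase 'a': 0 ⇒ 23;  out=∅∪out(23)=∅
  fail(14) 'dd': from fail(13)=0 chase 'd': 0 ⇒ 13;  out={3}∪out(13)={3}
  fail(16) 'ea': from fail(15)=0 chase 'a': 0 ⇒ 23;  out=∅∪out(23)=∅
  fail(21) 'db': from fail(13)=0 chase 'b': 0 ⇒ 1;  out=∅∪out(1)=∅
  fail(24) 'ac': from fail(23)=0 chase 'c': 0 ⇒ 5;  out={6}∪out(5)={6}
  fail(3) 'bcb': from fail(2)=5 chase 'b': 5→0 ⇒ 1;  out=∅∪out(1)=∅
  fail(7) 'cca': from fail(6)=5 chase 'a': 5→0 ⇒ 23;  out=∅∪out(23)=∅
  fail(12) 'bac': from fail(11)=23 chase 'c': 23 ⇒ 24;  out={2}∪out(24)={2,6}
  fail(17) 'ead': from fail(16)=23 chase 'd': 23→0 ⇒ 13;  out=∅∪out(13)=∅
  fail(22) 'dbd': from fail(21)=1 chase 'd': 1→0 ⇒ 13;  out={5}∪out(13)={5}
  fail(4) 'bcbe': from fail(3)=1 chase 'e': 1→0 ⇒ 15;  out={0}∪out(15)={0}
  fail(8) 'ccad': from fail(7)=23 chase 'd': 23→0 ⇒ 13;  out=∅∪out(13)=∅
  fail(18) 'eadb': from fail(17)=13 chase 'b': 13 ⇒ 21;  out=∅∪out(21)=∅
  fail(9) 'ccadd': from fail(8)=13 chase 'd': 13 ⇒ 14;  out=∅∪out(14)={3}
  fail(19) 'eadbc': from fail(18)=21 chase 'c': 21→1 ⇒ 2;  out=∅∪out(2)=∅
  fail(10) 'ccaddd': from fail(9)=14 chase 'd': 14→13 ⇒ 14;  out={1}∪out(14)={1,3}
  fail(20) 'eadbcb': from fail(19)=2 chase 'b': 2 ⇒ 3;  out={4}∪out(3)={4}

Text stream:
i=0 'a': node 0→23
i=1 'd': node 23→13 ·f
i=2 'c': node 13→5 ·f
i=3 'e': node 5→15 ·f
i=4 'a': node 15→16
i=5 'd': node 16→17
i=6 'b': node 17→18
i=7 'c': node 18→19
i=8 'b': node 19→20  emit P4@[3:8]
i=9 'd': node 20→13 ·f
i=10 'b': node 13→21
i=11 'd': node 21→22  emit P5@[9:11]
i=12 'e': node 22→15 ·f
i=13 'd': node 15→13 ·f
i=14 'e': node 13→15 ·f
i=15 'b': node 15→1 ·f
i=16 'd': node 1→13 ·f
i=17 'e': node 13→15 ·f
i=18 'a': node 15→16
i=19 'd': node 16→17
i=20 'b': node 17→18
i=21 'c': node 18→19
i=22 'b': node 19→20  emit P4@[17:22]
i=23 'e': node 20→4 ·f  emit P0@[20:23]
i=24 'a': node 4→16 ·f
i=25 'd': node 16→17
i=26 'b': node 17→18
i=27 'c': node 18→19
i=28 'b': node 19→20  emit P4@[23:28]
i=29 'a': node 20→11 ·f
i=30 'c': node 11→12  emit P2@[28:30],P6@[29:30]
i=31 'c': node 12→6 ·f
i=32 'd': node 6→13 ·f
i=33 'd': node 13→14  emit P3@[32:33]
i=34 'e': node 14→15 ·f
i=35 'a': node 15→16
i=36 'd': node 16→17
i=37 'b': node 17→18

Matches: [[8,4],[11,5],[22,4],[23,0],[28,4],[30,2],[30,6],[33,3]]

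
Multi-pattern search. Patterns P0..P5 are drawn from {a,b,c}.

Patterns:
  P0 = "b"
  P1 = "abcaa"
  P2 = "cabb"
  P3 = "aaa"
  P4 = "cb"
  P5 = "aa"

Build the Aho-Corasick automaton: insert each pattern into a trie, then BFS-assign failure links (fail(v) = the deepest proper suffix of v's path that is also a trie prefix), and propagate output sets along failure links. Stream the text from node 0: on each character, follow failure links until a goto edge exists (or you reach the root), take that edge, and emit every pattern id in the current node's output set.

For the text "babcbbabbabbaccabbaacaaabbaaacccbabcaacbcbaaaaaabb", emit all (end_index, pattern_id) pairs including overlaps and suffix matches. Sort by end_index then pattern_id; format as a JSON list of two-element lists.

Construct AC machine:
Trie nodes:
  n0 'ε': a→2 b→1 c→7
  n1 'b': ·  ←P0
  n2 'a': a→11 b→3
  n3 'ab': c→4
  n4 'abc': a→5
  n5 'abca': a→6
  n6 'abcaa': ·  ←P1
  n7 'c': a→8 b→13
  n8 'ca': b→9
  n9 'cab': b→10
  n10 'cabb': ·  ←P2
  n11 'aa': a→12  ←P5
  n12 'aaa': ·  ←P3
  n13 'cb': ·  ←P4

Failure links (BFS by depth):
  n1('b'): parent n0 fail=0; on 'b' 0 → fail=0;  out {0}∪∅={0}
  n2('a'): parent n0 fail=0; on 'a' 0 → fail=0;  out ∅∪∅=∅
  n7('c'): parent n0 fail=0; on 'c' 0 → fail=0;  out ∅∪∅=∅
  n3('ab'): parent n2 fail=0; on 'b' 0 → fail=1;  out ∅∪{0}={0}
  n8('ca'): parent n7 fail=0; on 'a' 0 → fail=2;  out ∅∪∅=∅
  n11('aa'): parent n2 fail=0; on 'a' 0 → fail=2;  out {5}∪∅={5}
  n13('cb'): parent n7 fail=0; on 'b' 0 → fail=1;  out {4}∪{0}={0,4}
  n4('abc'): parent n3 fail=1; on 'c' 1→0 → fail=7;  out ∅∪∅=∅
  n9('cab'): parent n8 fail=2; on 'b' 2 → fail=3;  out ∅∪{0}={0}
  n12('aaa'): parent n11 fail=2; on 'a' 2 → fail=11;  out {3}∪{5}={3,5}
  n5('abca'): parent n4 fail=7; on 'a' 7 → fail=8;  out ∅∪∅=∅
  n10('cabb'): parent n9 fail=3; on 'b' 3→1→0 → fail=1;  out {2}∪{0}={0,2}
  n6('abcaa'): parent n5 fail=8; on 'a' 8→2 → fail=11;  out {1}∪{5}={1,5}

Text stream:
i=0 'b': node 0→1  emit P0@[0:0]
i=1 'a': node 1→2 (fail-walked)
i=2 'b': node 2→3  emit P0@[2:2]
i=3 'c': node 3→4
i=4 'b': node 4→13 (fail-walked)  emit P0@[4:4],P4@[3:4]
i=5 'b': node 13→1 (fail-walked)  emit P0@[5:5]
i=6 'a': node 1→2 (fail-walked)
i=7 'b': node 2→3  emit P0@[7:7]
i=8 'b': node 3→1 (fail-walked)  emit P0@[8:8]
i=9 'a': node 1→2 (fail-walked)
i=10 'b': node 2→3  emit P0@[10:10]
i=11 'b': node 3→1 (fail-walked)  emit P0@[11:11]
i=12 'a': node 1→2 (fail-walked)
i=13 'c': node 2→7 (fail-walked)
i=14 'c': node 7→7 (fail-walked)
i=15 'a': node 7→8
i=16 'b': node 8→9  emit P0@[16:16]
i=17 'b': node 9→10  emit P0@[17:17],P2@[14:17]
i=18 'a': node 10→2 (fail-walked)
i=19 'a': node 2→11  emit P5@[18:19]
i=20 'c': node 11→7 (fail-walked)
i=21 'a': node 7→8
i=22 'a': node 8→11 (fail-walked)  emit P5@[21:22]
i=23 'a': node 11→12  emit P3@[21:23],P5@[22:23]
i=24 'b': node 12→3 (fail-walked)  emit P0@[24:24]
i=25 'b': node 3→1 (fail-walked)  emit P0@[25:25]
i=26 'a': node 1→2 (fail-walked)
i=27 'a': node 2→11  emit P5@[26:27]
i=28 'a': node 11→12  emit P3@[26:28],P5@[27:28]
i=29 'c': node 12→7 (fail-walked)
i=30 'c': node 7→7 (fail-walked)
i=31 'c': node 7→7 (fail-walked)
i=32 'b': node 7→13  emit P0@[32:32],P4@[31:32]
i=33 'a': node 13→2 (fail-walked)
i=34 'b': node 2→3  emit P0@[34:34]
i=35 'c': node 3→4
i=36 'a': node 4→5
i=37 'a': node 5→6  emit P1@[33:37],P5@[36:37]
i=38 'c': node 6→7 (fail-walked)
i=39 'b': node 7→13  emit P0@[39:39],P4@[38:39]
i=40 'c': node 13→7 (fail-walked)
i=41 'b': node 7→13  emit P0@[41:41],P4@[40:41]
i=42 'a': node 13→2 (fail-walked)
i=43 'a': node 2→11  emit P5@[42:43]
i=44 'a': node 11→12  emit P3@[42:44],P5@[43:44]
i=45 'a': node 12→12 (fail-walked)  emit P3@[43:45],P5@[44:45]
i=46 'a': node 12→12 (fail-walked)  emit P3@[44:46],P5@[45:46]
i=47 'a': node 12→12 (fail-walked)  emit P3@[45:47],P5@[46:47]
i=48 'b': node 12→3 (fail-walked)  emit P0@[48:48]
i=49 'b': node 3→1 (fail-walked)  emit P0@[49:49]

Result: [[0,0],[2,0],[4,0],[4,4],[5,0],[7,0],[8,0],[10,0],[11,0],[16,0],[17,0],[17,2],[19,5],[22,5],[23,3],[23,5],[24,0],[25,0],[27,5],[28,3],[28,5],[32,0],[32,4],[34,0],[37,1],[37,5],[39,0],[39,4],[41,0],[41,4],[43,5],[44,3],[44,5],[45,3],[45,5],[46,3],[46,5],[47,3],[47,5],[48,0],[49,0]]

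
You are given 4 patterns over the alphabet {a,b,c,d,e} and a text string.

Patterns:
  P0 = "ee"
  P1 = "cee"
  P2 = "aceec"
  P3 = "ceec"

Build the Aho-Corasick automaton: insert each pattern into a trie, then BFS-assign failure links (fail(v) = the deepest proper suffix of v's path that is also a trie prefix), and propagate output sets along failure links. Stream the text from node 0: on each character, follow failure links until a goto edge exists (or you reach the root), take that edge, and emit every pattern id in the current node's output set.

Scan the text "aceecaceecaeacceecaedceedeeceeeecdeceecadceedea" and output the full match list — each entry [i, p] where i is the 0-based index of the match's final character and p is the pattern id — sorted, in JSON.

Build:
Trie (insert patterns):
  n0 'ε': a→6 c→3 e→1
  n1 'e': e→2
  n2 'ee': ·  [P0 ends]
  n3 'c': e→4
  n4 'ce': e→5
  n5 'cee': c→11  [P1 ends]
  n6 'a': c→7
  n7 'ac': e→8
  n8 'ace': e→9
  n9 'acee': c→10
  n10 'aceec': ·  [P2 ends]
  n11 'ceec': ·  [P3 ends]

BFS fail/out derivation:
  n1('e'): parent n0 fail=0; on 'e' 0 → fail=0;  out ∅∪∅=∅
  n3('c'): parent n0 fail=0; on 'c' 0 → fail=0;  out ∅∪∅=∅
  n6('a'): parent n0 fail=0; on 'a' 0 → fail=0;  out ∅∪∅=∅
  n2('ee'): parent n1 fail=0; on 'e' 0 → fail=1;  out {0}∪∅={0}
  n4('ce'): parent n3 fail=0; on 'e' 0 → fail=1;  out ∅∪∅=∅
  n7('ac'): parent n6 fail=0; on 'c' 0 → fail=3;  out ∅∪∅=∅
  n5('cee'): parent n4 fail=1; on 'e' 1 → fail=2;  out {1}∪{0}={0,1}
  n8('ace'): parent n7 fail=3; on 'e' 3 → fail=4;  out ∅∪∅=∅
  n9('acee'): parent n8 fail=4; on 'e' 4 → fail=5;  out ∅∪{0,1}={0,1}
  n11('ceec'): parent n5 fail=2; on 'c' 2→1→0 → fail=3;  out {3}∪∅={3}
  n10('aceec'): parent n9 fail=5; on 'c' 5 → fail=11;  out {2}∪{3}={2,3}

Scan:
pos 0 'a': at 6
pos 1 'c': at 7
pos 2 'e': at 8
pos 3 'e': at 9  ** P0@[2:3],P1@[1:3]
pos 4 'c': at 10  ** P2@[0:4],P3@[1:4]
pos 5 'a': at 6 (fail-walked)
pos 6 'c': at 7
pos 7 'e': at 8
pos 8 'e': at 9  ** P0@[7:8],P1@[6:8]
pos 9 'c': at 10  ** P2@[5:9],P3@[6:9]
pos 10 'a': at 6 (fail-walked)
pos 11 'e': at 1 (fail-walked)
pos 12 'a': at 6 (fail-walked)
pos 13 'c': at 7
pos 14 'c': at 3 (fail-walked)
pos 15 'e': at 4
pos 16 'e': at 5  ** P0@[15:16],P1@[14:16]
pos 17 'c': at 11  ** P3@[14:17]
pos 18 'a': at 6 (fail-walked)
pos 19 'e': at 1 (fail-walked)
pos 20 'd': at 0 (fail-walked)
pos 21 'c': at 3
pos 22 'e': at 4
pos 23 'e': at 5  ** P0@[22:23],P1@[21:23]
pos 24 'd': at 0 (fail-walked)
pos 25 'e': at 1
pos 26 'e': at 2  ** P0@[25:26]
pos 27 'c': at 3 (fail-walked)
pos 28 'e': at 4
pos 29 'e': at 5  ** P0@[28:29],P1@[27:29]
pos 30 'e': at 2 (fail-walked)  ** P0@[29:30]
pos 31 'e': at 2 (fail-walked)  ** P0@[30:31]
pos 32 'c': at 3 (fail-walked)
pos 33 'd': at 0 (fail-walked)
pos 34 'e': at 1
pos 35 'c': at 3 (fail-walked)
pos 36 'e': at 4
pos 37 'e': at 5  ** P0@[36:37],P1@[35:37]
pos 38 'c': at 11  ** P3@[35:38]
pos 39 'a': at 6 (fail-walked)
pos 40 'd': at 0 (fail-walked)
pos 41 'c': at 3
pos 42 'e': at 4
pos 43 'e': at 5  ** P0@[42:43],P1@[41:43]
pos 44 'd': at 0 (fail-walked)
pos 45 'e': at 1
pos 46 'a': at 6 (fail-walked)

Result: [[3,0],[3,1],[4,2],[4,3],[8,0],[8,1],[9,2],[9,3],[16,0],[16,1],[17,3],[23,0],[23,1],[26,0],[29,0],[29,1],[30,0],[31,0],[37,0],[37,1],[38,3],[43,0],[43,1]]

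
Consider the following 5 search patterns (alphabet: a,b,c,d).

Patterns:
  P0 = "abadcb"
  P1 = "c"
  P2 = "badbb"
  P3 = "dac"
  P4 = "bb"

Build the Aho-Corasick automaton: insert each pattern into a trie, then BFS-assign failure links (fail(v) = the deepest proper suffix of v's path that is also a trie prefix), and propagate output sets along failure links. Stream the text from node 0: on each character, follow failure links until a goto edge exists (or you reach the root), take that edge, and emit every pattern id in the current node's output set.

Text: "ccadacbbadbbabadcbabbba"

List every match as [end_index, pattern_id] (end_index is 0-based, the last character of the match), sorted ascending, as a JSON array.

Build automaton:
Trie nodes:
  0='ε' goto a→1 b→8 c→7 d→13
  1='a' goto b→2
  2='ab' goto a→3
  3='aba' goto d→4
  4='abad' goto c→5
  5='abadc' goto b→6
  6='abadcb' goto ·  [P0 ends]
  7='c' goto ·  [P1 ends]
  8='b' goto a→9 b→16
  9='ba' goto d→10
  10='bad' goto b→11
  11='badb' goto b→12
  12='badbb' goto ·  [P2 ends]
  13='d' goto a→14
  14='da' goto c→15
  15='dac' goto ·  [P3 ends]
  16='bb' goto ·  [P4 ends]

Failure links (BFS by depth):
  n1('a'): parent n0 fail=0; on 'a' 0 → fail=0;  out ∅∪∅=∅
  n7('c'): parent n0 fail=0; on 'c' 0 → fail=0;  out {1}∪∅={1}
  n8('b'): parent n0 fail=0; on 'b' 0 → fail=0;  out ∅∪∅=∅
  n13('d'): parent n0 fail=0; on 'd' 0 → fail=0;  out ∅∪∅=∅
  n2('ab'): parent n1 fail=0; on 'b' 0 → fail=8;  out ∅∪∅=∅
  n9('ba'): parent n8 fail=0; on 'a' 0 → fail=1;  out ∅∪∅=∅
  n14('da'): parent n13 fail=0; on 'a' 0 → fail=1;  out ∅∪∅=∅
  n16('bb'): parent n8 fail=0; on 'b' 0 → fail=8;  out {4}∪∅={4}
  n3('aba'): parent n2 fail=8; on 'a' 8 → fail=9;  out ∅∪∅=∅
  n10('bad'): parent n9 fail=1; on 'd' 1→0 → fail=13;  out ∅∪∅=∅
  n15('dac'): parent n14 fail=1; on 'c' 1→0 → fail=7;  out {3}∪{1}={1,3}
  n4('abad'): parent n3 fail=9; on 'd' 9 → fail=10;  out ∅∪∅=∅
  n11('badb'): parent n10 fail=13; on 'b' 13→0 → fail=8;  out ∅∪∅=∅
  n5('abadc'): parent n4 fail=10; on 'c' 10→13→0 → fail=7;  out ∅∪{1}={1}
  n12('badbb'): parent n11 fail=8; on 'b' 8 → fail=16;  out {2}∪{4}={2,4}
  n6('abadcb'): parent n5 fail=7; on 'b' 7→0 → fail=8;  out {0}∪∅={0}

Text stream:
[0] read 'c'  n0⇒n7  ** P1@[0:0]
[1] read 'c'  n7⇒n7 (via fail)  ** P1@[1:1]
[2] read 'a'  n7⇒n1 (via fail)
[3] read 'd'  n1⇒n13 (via fail)
[4] read 'a'  n13⇒n14
[5] read 'c'  n14⇒n15  ** P1@[5:5],P3@[3:5]
[6] read 'b'  n15⇒n8 (via fail)
[7] read 'b'  n8⇒n16  ** P4@[6:7]
[8] read 'a'  n16⇒n9 (via fail)
[9] read 'd'  n9⇒n10
[10] read 'b'  n10⇒n11
[11] read 'b'  n11⇒n12  ** P2@[7:11],P4@[10:11]
[12] read 'a'  n12⇒n9 (via fail)
[13] read 'b'  n9⇒n2 (via fail)
[14] read 'a'  n2⇒n3
[15] read 'd'  n3⇒n4
[16] read 'c'  n4⇒n5  ** P1@[16:16]
[17] read 'b'  n5⇒n6  ** P0@[12:17]
[18] read 'a'  n6⇒n9 (via fail)
[19] read 'b'  n9⇒n2 (via fail)
[20] read 'b'  n2⇒n16 (via fail)  ** P4@[19:20]
[21] read 'b'  n16⇒n16 (via fail)  ** P4@[20:21]
[22] read 'a'  n16⇒n9 (via fail)

All matches (sorted): [[0,1],[1,1],[5,1],[5,3],[7,4],[11,2],[11,4],[16,1],[17,0],[20,4],[21,4]]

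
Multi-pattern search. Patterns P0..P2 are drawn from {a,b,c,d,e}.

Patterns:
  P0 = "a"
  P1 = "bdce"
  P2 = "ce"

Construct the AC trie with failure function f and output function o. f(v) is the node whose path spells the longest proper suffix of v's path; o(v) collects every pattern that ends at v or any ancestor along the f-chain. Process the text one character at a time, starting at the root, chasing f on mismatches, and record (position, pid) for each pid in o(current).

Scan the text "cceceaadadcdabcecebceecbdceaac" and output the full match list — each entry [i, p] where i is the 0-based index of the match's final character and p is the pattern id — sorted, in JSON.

Build automaton:
Trie (insert patterns):
  0='ε' goto a→1 b→2 c→6
  1='a' goto ·  ←P0
  2='b' goto d→3
  3='bd' goto c→4
  4='bdc' goto e→5
  5='bdce' goto ·  ←P1
  6='c' goto e→7
  7='ce' goto ·  ←P2

BFS fail/out derivation:
  n1('a'): parent n0 fail=0; on 'a' 0 → fail=0;  out {0}∪∅={0}
  n2('b'): parent n0 fail=0; on 'b' 0 → fail=0;  out ∅∪∅=∅
  n6('c'): parent n0 fail=0; on 'c' 0 → fail=0;  out ∅∪∅=∅
  n3('bd'): parent n2 fail=0; on 'd' 0 → fail=0;  out ∅∪∅=∅
  n7('ce'): parent n6 fail=0; on 'e' 0 → fail=0;  out {2}∪∅={2}
  n4('bdc'): parent n3 fail=0; on 'c' 0 → fail=6;  out ∅∪∅=∅
  n5('bdce'): parent n4 fail=6; on 'e' 6 → fail=7;  out {1}∪{2}={1,2}

Scan:
pos 0 'c': at 6
pos 1 'c': at 6 (via fail)
pos 2 'e': at 7  ** P2@[1:2]
pos 3 'c': at 6 (via fail)
pos 4 'e': at 7  ** P2@[3:4]
pos 5 'a': at 1 (via fail)  ** P0@[5:5]
pos 6 'a': at 1 (via fail)  ** P0@[6:6]
pos 7 'd': at 0 (via fail)
pos 8 'a': at 1  ** P0@[8:8]
pos 9 'd': at 0 (via fail)
pos 10 'c': at 6
pos 11 'd': at 0 (via fail)
pos 12 'a': at 1  ** P0@[12:12]
pos 13 'b': at 2 (via fail)
pos 14 'c': at 6 (via fail)
pos 15 'e': at 7  ** P2@[14:15]
pos 16 'c': at 6 (via fail)
pos 17 'e': at 7  ** P2@[16:17]
pos 18 'b': at 2 (via fail)
pos 19 'c': at 6 (via fail)
pos 20 'e': at 7  ** P2@[19:20]
pos 21 'e': at 0 (via fail)
pos 22 'c': at 6
pos 23 'b': at 2 (via fail)
pos 24 'd': at 3
pos 25 'c': at 4
pos 26 'e': at 5  ** P1@[23:26],P2@[25:26]
pos 27 'a': at 1 (via fail)  ** P0@[27:27]
pos 28 'a': at 1 (via fail)  ** P0@[28:28]
pos 29 'c': at 6 (via fail)

Result: [[2,2],[4,2],[5,0],[6,0],[8,0],[12,0],[15,2],[17,2],[20,2],[26,1],[26,2],[27,0],[28,0]]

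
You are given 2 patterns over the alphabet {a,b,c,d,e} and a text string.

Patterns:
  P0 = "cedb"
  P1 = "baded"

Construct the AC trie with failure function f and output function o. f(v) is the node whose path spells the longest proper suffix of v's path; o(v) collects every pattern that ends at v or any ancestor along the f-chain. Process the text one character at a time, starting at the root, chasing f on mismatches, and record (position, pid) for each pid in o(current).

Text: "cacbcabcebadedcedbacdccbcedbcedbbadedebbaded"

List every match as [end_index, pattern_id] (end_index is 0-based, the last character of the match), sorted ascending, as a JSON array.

Build automaton:
Trie nodes:
  n0 'ε': b→5 c→1
  n1 'c': e→2
  n2 'ce': d→3
  n3 'ced': b→4
  n4 'cedb': ·  ←P0
  n5 'b': a→6
  n6 'ba': d→7
  n7 'bad': e→8
  n8 'bade': d→9
  n9 'baded': ·  ←P1

Failure links (BFS by depth):
  fail(1) 'c': from fail(0)=0 chase 'c': 0 ⇒ 0;  out=∅∪out(0)=∅
  fail(5) 'b': from fail(0)=0 chase 'b': 0 ⇒ 0;  out=∅∪out(0)=∅
  fail(2) 'ce': from fail(1)=0 chase 'e': 0 ⇒ 0;  out=∅∪out(0)=∅
  fail(6) 'ba': from fail(5)=0 chase 'a': 0 ⇒ 0;  out=∅∪out(0)=∅
  fail(3) 'ced': from fail(2)=0 chase 'd': 0 ⇒ 0;  out=∅∪out(0)=∅
  fail(7) 'bad': from fail(6)=0 chase 'd': 0 ⇒ 0;  out=∅∪out(0)=∅
  fail(4) 'cedb': from fail(3)=0 chase 'b': 0 ⇒ 5;  out={0}∪out(5)={0}
  fail(8) 'bade': from fail(7)=0 chase 'e': 0 ⇒ 0;  out=∅∪out(0)=∅
  fail(9) 'baded': from fail(8)=0 chase 'd': 0 ⇒ 0;  out={1}∪out(0)={1}

Run:
[0] read 'c'  n0⇒n1
[1] read 'a'  n1⇒n0 (fail-walked)
[2] read 'c'  n0⇒n1
[3] read 'b'  n1⇒n5 (fail-walked)
[4] read 'c'  n5⇒n1 (fail-walked)
[5] read 'a'  n1⇒n0 (fail-walked)
[6] read 'b'  n0⇒n5
[7] read 'c'  n5⇒n1 (fail-walked)
[8] read 'e'  n1⇒n2
[9] read 'b'  n2⇒n5 (fail-walked)
[10] read 'a'  n5⇒n6
[11] read 'd'  n6⇒n7
[12] read 'e'  n7⇒n8
[13] read 'd'  n8⇒n9  → match P1@[9:13]
[14] read 'c'  n9⇒n1 (fail-walked)
[15] read 'e'  n1⇒n2
[16] read 'd'  n2⇒n3
[17] read 'b'  n3⇒n4  → match P0@[14:17]
[18] read 'a'  n4⇒n6 (fail-walked)
[19] read 'c'  n6⇒n1 (fail-walked)
[20] read 'd'  n1⇒n0 (fail-walked)
[21] read 'c'  n0⇒n1
[22] read 'c'  n1⇒n1 (fail-walked)
[23] read 'b'  n1⇒n5 (fail-walked)
[24] read 'c'  n5⇒n1 (fail-walked)
[25] read 'e'  n1⇒n2
[26] read 'd'  n2⇒n3
[27] read 'b'  n3⇒n4  → match P0@[24:27]
[28] read 'c'  n4⇒n1 (fail-walked)
[29] read 'e'  n1⇒n2
[30] read 'd'  n2⇒n3
[31] read 'b'  n3⇒n4  → match P0@[28:31]
[32] read 'b'  n4⇒n5 (fail-walked)
[33] read 'a'  n5⇒n6
[34] read 'd'  n6⇒n7
[35] read 'e'  n7⇒n8
[36] read 'd'  n8⇒n9  → match P1@[32:36]
[37] read 'e'  n9⇒n0 (fail-walked)
[38] read 'b'  n0⇒n5
[39] read 'b'  n5⇒n5 (fail-walked)
[40] read 'a'  n5⇒n6
[41] read 'd'  n6⇒n7
[42] read 'e'  n7⇒n8
[43] read 'd'  n8⇒n9  → match P1@[39:43]

Result: [[13,1],[17,0],[27,0],[31,0],[36,1],[43,1]]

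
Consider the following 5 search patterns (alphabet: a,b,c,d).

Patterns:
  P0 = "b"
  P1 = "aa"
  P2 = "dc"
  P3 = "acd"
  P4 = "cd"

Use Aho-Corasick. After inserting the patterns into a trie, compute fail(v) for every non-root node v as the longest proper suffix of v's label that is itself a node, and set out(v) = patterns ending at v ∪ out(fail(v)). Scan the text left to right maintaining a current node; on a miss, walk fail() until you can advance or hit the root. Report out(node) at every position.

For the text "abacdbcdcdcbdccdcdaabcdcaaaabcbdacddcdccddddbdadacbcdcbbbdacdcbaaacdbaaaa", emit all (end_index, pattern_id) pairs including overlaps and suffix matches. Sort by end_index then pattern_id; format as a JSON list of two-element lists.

Build automaton:
Trie (insert patterns):
  n0 'ε': a→2 b→1 c→8 d→4
  n1 'b': ·  ←P0
  n2 'a': a→3 c→6
  n3 'aa': ·  ←P1
  n4 'd': c→5
  n5 'dc': ·  ←P2
  n6 'ac': d→7
  n7 'acd': ·  ←P3
  n8 'c': d→9
  n9 'cd': ·  ←P4

BFS fail/out derivation:
  n1('b'): parent n0 fail=0; on 'b' 0 → fail=0;  out {0}∪∅={0}
  n2('a'): parent n0 fail=0; on 'a' 0 → fail=0;  out ∅∪∅=∅
  n4('d'): parent n0 fail=0; on 'd' 0 → fail=0;  out ∅∪∅=∅
  n8('c'): parent n0 fail=0; on 'c' 0 → fail=0;  out ∅∪∅=∅
  n3('aa'): parent n2 fail=0; on 'a' 0 → fail=2;  out {1}∪∅={1}
  n5('dc'): parent n4 fail=0; on 'c' 0 → fail=8;  out {2}∪∅={2}
  n6('ac'): parent n2 fail=0; on 'c' 0 → fail=8;  out ∅∪∅=∅
  n9('cd'): parent n8 fail=0; on 'd' 0 → fail=4;  out {4}∪∅={4}
  n7('acd'): parent n6 fail=8; on 'd' 8 → fail=9;  out {3}∪{4}={3,4}

Scan:
i=0 'a': node 0→2
i=1 'b': node 2→1 (via fail)  ** P0@[1:1]
i=2 'a': node 1→2 (via fail)
i=3 'c': node 2→6
i=4 'd': node 6→7  ** P3@[2:4],P4@[3:4]
i=5 'b': node 7→1 (via fail)  ** P0@[5:5]
i=6 'c': node 1→8 (via fail)
i=7 'd': node 8→9  ** P4@[6:7]
i=8 'c': node 9→5 (via fail)  ** P2@[7:8]
i=9 'd': node 5→9 (via fail)  ** P4@[8:9]
i=10 'c': node 9→5 (via fail)  ** P2@[9:10]
i=11 'b': node 5→1 (via fail)  ** P0@[11:11]
i=12 'd': node 1→4 (via fail)
i=13 'c': node 4→5  ** P2@[12:13]
i=14 'c': node 5→8 (via fail)
i=15 'd': node 8→9  ** P4@[14:15]
i=16 'c': node 9→5 (via fail)  ** P2@[15:16]
i=17 'd': node 5→9 (via fail)  ** P4@[16:17]
i=18 'a': node 9→2 (via fail)
i=19 'a': node 2→3  ** P1@[18:19]
i=20 'b': node 3→1 (via fail)  ** P0@[20:20]
i=21 'c': node 1→8 (via fail)
i=22 'd': node 8→9  ** P4@[21:22]
i=23 'c': node 9→5 (via fail)  ** P2@[22:23]
i=24 'a': node 5→2 (via fail)
i=25 'a': node 2→3  ** P1@[24:25]
i=26 'a': node 3→3 (via fail)  ** P1@[25:26]
i=27 'a': node 3→3 (via fail)  ** P1@[26:27]
i=28 'b': node 3→1 (via fail)  ** P0@[28:28]
i=29 'c': node 1→8 (via fail)
i=30 'b': node 8→1 (via fail)  ** P0@[30:30]
i=31 'd': node 1→4 (via fail)
i=32 'a': node 4→2 (via fail)
i=33 'c': node 2→6
i=34 'd': node 6→7  ** P3@[32:34],P4@[33:34]
i=35 'd': node 7→4 (via fail)
i=36 'c': node 4→5  ** P2@[35:36]
i=37 'd': node 5→9 (via fail)  ** P4@[36:37]
i=38 'c': node 9→5 (via fail)  ** P2@[37:38]
i=39 'c': node 5→8 (via fail)
i=40 'd': node 8→9  ** P4@[39:40]
i=41 'd': node 9→4 (via fail)
i=42 'd': node 4→4 (via fail)
i=43 'd': node 4→4 (via fail)
i=44 'b': node 4→1 (via fail)  ** P0@[44:44]
i=45 'd': node 1→4 (via fail)
i=46 'a': node 4→2 (via fail)
i=47 'd': node 2→4 (via fail)
i=48 'a': node 4→2 (via fail)
i=49 'c': node 2→6
i=50 'b': node 6→1 (via fail)  ** P0@[50:50]
i=51 'c': node 1→8 (via fail)
i=52 'd': node 8→9  ** P4@[51:52]
i=53 'c': node 9→5 (via fail)  ** P2@[52:53]
i=54 'b': node 5→1 (via fail)  ** P0@[54:54]
i=55 'b': node 1→1 (via fail)  ** P0@[55:55]
i=56 'b': node 1→1 (via fail)  ** P0@[56:56]
i=57 'd': node 1→4 (via fail)
i=58 'a': node 4→2 (via fail)
i=59 'c': node 2→6
i=60 'd': node 6→7  ** P3@[58:60],P4@[59:60]
i=61 'c': node 7→5 (via fail)  ** P2@[60:61]
i=62 'b': node 5→1 (via fail)  ** P0@[62:62]
i=63 'a': node 1→2 (via fail)
i=64 'a': node 2→3  ** P1@[63:64]
i=65 'a': node 3→3 (via fail)  ** P1@[64:65]
i=66 'c': node 3→6 (via fail)
i=67 'd': node 6→7  ** P3@[65:67],P4@[66:67]
i=68 'b': node 7→1 (via fail)  ** P0@[68:68]
i=69 'a': node 1→2 (via fail)
i=70 'a': node 2→3  ** P1@[69:70]
i=71 'a': node 3→3 (via fail)  ** P1@[70:71]
i=72 'a': node 3→3 (via fail)  ** P1@[71:72]

Result: [[1,0],[4,3],[4,4],[5,0],[7,4],[8,2],[9,4],[10,2],[11,0],[13,2],[15,4],[16,2],[17,4],[19,1],[20,0],[22,4],[23,2],[25,1],[26,1],[27,1],[28,0],[30,0],[34,3],[34,4],[36,2],[37,4],[38,2],[40,4],[44,0],[50,0],[52,4],[53,2],[54,0],[55,0],[56,0],[60,3],[60,4],[61,2],[62,0],[64,1],[65,1],[67,3],[67,4],[68,0],[70,1],[71,1],[72,1]]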